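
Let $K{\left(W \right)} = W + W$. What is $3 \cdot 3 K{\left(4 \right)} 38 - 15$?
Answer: $2721$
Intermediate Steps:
$K{\left(W \right)} = 2 W$
$3 \cdot 3 K{\left(4 \right)} 38 - 15 = 3 \cdot 3 \cdot 2 \cdot 4 \cdot 38 - 15 = 9 \cdot 8 \cdot 38 - 15 = 72 \cdot 38 - 15 = 2736 - 15 = 2721$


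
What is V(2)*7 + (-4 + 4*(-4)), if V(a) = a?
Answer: -6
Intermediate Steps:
V(2)*7 + (-4 + 4*(-4)) = 2*7 + (-4 + 4*(-4)) = 14 + (-4 - 16) = 14 - 20 = -6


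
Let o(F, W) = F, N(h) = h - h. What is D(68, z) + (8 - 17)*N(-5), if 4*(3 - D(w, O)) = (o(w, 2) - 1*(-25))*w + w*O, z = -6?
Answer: -1476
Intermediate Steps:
N(h) = 0
D(w, O) = 3 - O*w/4 - w*(25 + w)/4 (D(w, O) = 3 - ((w - 1*(-25))*w + w*O)/4 = 3 - ((w + 25)*w + O*w)/4 = 3 - ((25 + w)*w + O*w)/4 = 3 - (w*(25 + w) + O*w)/4 = 3 - (O*w + w*(25 + w))/4 = 3 + (-O*w/4 - w*(25 + w)/4) = 3 - O*w/4 - w*(25 + w)/4)
D(68, z) + (8 - 17)*N(-5) = (3 - 25/4*68 - 1/4*68**2 - 1/4*(-6)*68) + (8 - 17)*0 = (3 - 425 - 1/4*4624 + 102) - 9*0 = (3 - 425 - 1156 + 102) + 0 = -1476 + 0 = -1476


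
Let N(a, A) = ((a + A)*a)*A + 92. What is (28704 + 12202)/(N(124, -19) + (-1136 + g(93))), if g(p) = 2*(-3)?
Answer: -20453/124215 ≈ -0.16466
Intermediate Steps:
g(p) = -6
N(a, A) = 92 + A*a*(A + a) (N(a, A) = ((A + a)*a)*A + 92 = (a*(A + a))*A + 92 = A*a*(A + a) + 92 = 92 + A*a*(A + a))
(28704 + 12202)/(N(124, -19) + (-1136 + g(93))) = (28704 + 12202)/((92 - 19*124² + 124*(-19)²) + (-1136 - 6)) = 40906/((92 - 19*15376 + 124*361) - 1142) = 40906/((92 - 292144 + 44764) - 1142) = 40906/(-247288 - 1142) = 40906/(-248430) = 40906*(-1/248430) = -20453/124215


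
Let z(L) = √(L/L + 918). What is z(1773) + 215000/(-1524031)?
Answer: -215000/1524031 + √919 ≈ 30.174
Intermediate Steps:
z(L) = √919 (z(L) = √(1 + 918) = √919)
z(1773) + 215000/(-1524031) = √919 + 215000/(-1524031) = √919 + 215000*(-1/1524031) = √919 - 215000/1524031 = -215000/1524031 + √919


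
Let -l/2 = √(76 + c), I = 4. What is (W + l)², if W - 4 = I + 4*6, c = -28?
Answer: 1216 - 512*√3 ≈ 329.19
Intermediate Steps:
W = 32 (W = 4 + (4 + 4*6) = 4 + (4 + 24) = 4 + 28 = 32)
l = -8*√3 (l = -2*√(76 - 28) = -8*√3 ≈ -13.856)
(W + l)² = (32 - 8*√3)²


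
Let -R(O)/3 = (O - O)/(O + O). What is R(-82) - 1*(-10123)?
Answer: 10123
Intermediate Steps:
R(O) = 0 (R(O) = -3*(O - O)/(O + O) = -0/(2*O) = -0*1/(2*O) = -3*0 = 0)
R(-82) - 1*(-10123) = 0 - 1*(-10123) = 0 + 10123 = 10123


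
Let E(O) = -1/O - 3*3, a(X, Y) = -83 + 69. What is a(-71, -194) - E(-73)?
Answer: -366/73 ≈ -5.0137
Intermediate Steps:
a(X, Y) = -14
E(O) = -9 - 1/O (E(O) = -1/O - 9 = -9 - 1/O)
a(-71, -194) - E(-73) = -14 - (-9 - 1/(-73)) = -14 - (-9 - 1*(-1/73)) = -14 - (-9 + 1/73) = -14 - 1*(-656/73) = -14 + 656/73 = -366/73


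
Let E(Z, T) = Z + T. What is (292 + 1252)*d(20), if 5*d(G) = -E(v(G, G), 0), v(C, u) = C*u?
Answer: -123520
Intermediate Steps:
E(Z, T) = T + Z
d(G) = -G²/5 (d(G) = (-(0 + G*G))/5 = (-(0 + G²))/5 = (-G²)/5 = -G²/5)
(292 + 1252)*d(20) = (292 + 1252)*(-⅕*20²) = 1544*(-⅕*400) = 1544*(-80) = -123520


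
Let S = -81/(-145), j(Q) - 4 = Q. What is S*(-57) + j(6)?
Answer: -3167/145 ≈ -21.841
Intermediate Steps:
j(Q) = 4 + Q
S = 81/145 (S = -81*(-1/145) = 81/145 ≈ 0.55862)
S*(-57) + j(6) = (81/145)*(-57) + (4 + 6) = -4617/145 + 10 = -3167/145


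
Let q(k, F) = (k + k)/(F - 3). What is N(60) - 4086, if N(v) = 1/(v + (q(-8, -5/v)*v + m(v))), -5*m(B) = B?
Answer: -54327419/13296 ≈ -4086.0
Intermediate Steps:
m(B) = -B/5
q(k, F) = 2*k/(-3 + F) (q(k, F) = (2*k)/(-3 + F) = 2*k/(-3 + F))
N(v) = 1/(4*v/5 - 16*v/(-3 - 5/v)) (N(v) = 1/(v + ((2*(-8)/(-3 - 5/v))*v - v/5)) = 1/(v + ((-16/(-3 - 5/v))*v - v/5)) = 1/(v + (-16*v/(-3 - 5/v) - v/5)) = 1/(v + (-v/5 - 16*v/(-3 - 5/v))) = 1/(4*v/5 - 16*v/(-3 - 5/v)))
N(60) - 4086 = (5/4)*(5 + 3*60)/(60*(5 + 23*60)) - 4086 = (5/4)*(1/60)*(5 + 180)/(5 + 1380) - 4086 = (5/4)*(1/60)*185/1385 - 4086 = (5/4)*(1/60)*(1/1385)*185 - 4086 = 37/13296 - 4086 = -54327419/13296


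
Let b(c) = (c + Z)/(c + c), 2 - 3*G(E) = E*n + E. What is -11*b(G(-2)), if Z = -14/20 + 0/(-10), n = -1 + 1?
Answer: -209/80 ≈ -2.6125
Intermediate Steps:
n = 0
G(E) = ⅔ - E/3 (G(E) = ⅔ - (E*0 + E)/3 = ⅔ - (0 + E)/3 = ⅔ - E/3)
Z = -7/10 (Z = -14*1/20 + 0*(-⅒) = -7/10 + 0 = -7/10 ≈ -0.70000)
b(c) = (-7/10 + c)/(2*c) (b(c) = (c - 7/10)/(c + c) = (-7/10 + c)/((2*c)) = (-7/10 + c)*(1/(2*c)) = (-7/10 + c)/(2*c))
-11*b(G(-2)) = -11*(-7 + 10*(⅔ - ⅓*(-2)))/(20*(⅔ - ⅓*(-2))) = -11*(-7 + 10*(⅔ + ⅔))/(20*(⅔ + ⅔)) = -11*(-7 + 10*(4/3))/(20*4/3) = -11*3*(-7 + 40/3)/(20*4) = -11*3*19/(20*4*3) = -11*19/80 = -209/80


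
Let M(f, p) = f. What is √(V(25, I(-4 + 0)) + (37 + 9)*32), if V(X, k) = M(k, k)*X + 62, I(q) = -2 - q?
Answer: 12*√11 ≈ 39.799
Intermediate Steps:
V(X, k) = 62 + X*k (V(X, k) = k*X + 62 = X*k + 62 = 62 + X*k)
√(V(25, I(-4 + 0)) + (37 + 9)*32) = √((62 + 25*(-2 - (-4 + 0))) + (37 + 9)*32) = √((62 + 25*(-2 - 1*(-4))) + 46*32) = √((62 + 25*(-2 + 4)) + 1472) = √((62 + 25*2) + 1472) = √((62 + 50) + 1472) = √(112 + 1472) = √1584 = 12*√11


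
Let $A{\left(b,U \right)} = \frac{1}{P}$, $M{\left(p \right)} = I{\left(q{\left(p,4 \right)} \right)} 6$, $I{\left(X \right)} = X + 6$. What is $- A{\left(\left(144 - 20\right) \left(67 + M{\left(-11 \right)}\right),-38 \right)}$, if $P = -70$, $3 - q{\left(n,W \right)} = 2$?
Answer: $\frac{1}{70} \approx 0.014286$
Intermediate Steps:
$q{\left(n,W \right)} = 1$ ($q{\left(n,W \right)} = 3 - 2 = 1$)
$I{\left(X \right)} = 6 + X$
$M{\left(p \right)} = 42$ ($M{\left(p \right)} = \left(6 + 1\right) 6 = 7 \cdot 6 = 42$)
$A{\left(b,U \right)} = - \frac{1}{70}$ ($A{\left(b,U \right)} = \frac{1}{-70} = - \frac{1}{70}$)
$- A{\left(\left(144 - 20\right) \left(67 + M{\left(-11 \right)}\right),-38 \right)} = \left(-1\right) \left(- \frac{1}{70}\right) = \frac{1}{70}$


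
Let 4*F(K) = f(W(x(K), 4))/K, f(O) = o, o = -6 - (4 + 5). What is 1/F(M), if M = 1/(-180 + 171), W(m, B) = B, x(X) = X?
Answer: 4/135 ≈ 0.029630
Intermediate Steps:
o = -15 (o = -6 - 1*9 = -6 - 9 = -15)
f(O) = -15
M = -1/9 (M = 1/(-9) = -1/9 ≈ -0.11111)
F(K) = -15/(4*K) (F(K) = (-15/K)/4 = -15/(4*K))
1/F(M) = 1/(-15/(4*(-1/9))) = 1/(-15/4*(-9)) = 1/(135/4) = 4/135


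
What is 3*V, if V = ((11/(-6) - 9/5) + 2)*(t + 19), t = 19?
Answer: -931/5 ≈ -186.20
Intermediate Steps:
V = -931/15 (V = ((11/(-6) - 9/5) + 2)*(19 + 19) = ((11*(-1/6) - 9*1/5) + 2)*38 = ((-11/6 - 9/5) + 2)*38 = (-109/30 + 2)*38 = -49/30*38 = -931/15 ≈ -62.067)
3*V = 3*(-931/15) = -931/5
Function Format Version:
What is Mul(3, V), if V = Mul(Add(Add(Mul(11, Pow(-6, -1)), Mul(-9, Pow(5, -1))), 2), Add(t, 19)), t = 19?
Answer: Rational(-931, 5) ≈ -186.20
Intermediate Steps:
V = Rational(-931, 15) (V = Mul(Add(Add(Mul(11, Pow(-6, -1)), Mul(-9, Pow(5, -1))), 2), Add(19, 19)) = Mul(Add(Add(Mul(11, Rational(-1, 6)), Mul(-9, Rational(1, 5))), 2), 38) = Mul(Add(Add(Rational(-11, 6), Rational(-9, 5)), 2), 38) = Mul(Add(Rational(-109, 30), 2), 38) = Mul(Rational(-49, 30), 38) = Rational(-931, 15) ≈ -62.067)
Mul(3, V) = Mul(3, Rational(-931, 15)) = Rational(-931, 5)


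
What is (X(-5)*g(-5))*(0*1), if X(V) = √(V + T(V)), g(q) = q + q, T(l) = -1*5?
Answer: 0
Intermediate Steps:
T(l) = -5
g(q) = 2*q
X(V) = √(-5 + V) (X(V) = √(V - 5) = √(-5 + V))
(X(-5)*g(-5))*(0*1) = (√(-5 - 5)*(2*(-5)))*(0*1) = (√(-10)*(-10))*0 = ((I*√10)*(-10))*0 = -10*I*√10*0 = 0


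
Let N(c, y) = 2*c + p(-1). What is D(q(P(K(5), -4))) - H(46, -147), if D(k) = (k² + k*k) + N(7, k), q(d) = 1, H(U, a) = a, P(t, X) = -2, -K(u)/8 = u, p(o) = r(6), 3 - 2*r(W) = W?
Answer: 323/2 ≈ 161.50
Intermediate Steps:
r(W) = 3/2 - W/2
p(o) = -3/2 (p(o) = 3/2 - ½*6 = 3/2 - 3 = -3/2)
K(u) = -8*u
N(c, y) = -3/2 + 2*c (N(c, y) = 2*c - 3/2 = -3/2 + 2*c)
D(k) = 25/2 + 2*k² (D(k) = (k² + k*k) + (-3/2 + 2*7) = (k² + k²) + (-3/2 + 14) = 2*k² + 25/2 = 25/2 + 2*k²)
D(q(P(K(5), -4))) - H(46, -147) = (25/2 + 2*1²) - 1*(-147) = (25/2 + 2*1) + 147 = (25/2 + 2) + 147 = 29/2 + 147 = 323/2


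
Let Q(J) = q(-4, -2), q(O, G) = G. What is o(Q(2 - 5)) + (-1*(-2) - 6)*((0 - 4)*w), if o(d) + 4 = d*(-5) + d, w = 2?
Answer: 36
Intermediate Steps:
Q(J) = -2
o(d) = -4 - 4*d (o(d) = -4 + (d*(-5) + d) = -4 + (-5*d + d) = -4 - 4*d)
o(Q(2 - 5)) + (-1*(-2) - 6)*((0 - 4)*w) = (-4 - 4*(-2)) + (-1*(-2) - 6)*((0 - 4)*2) = (-4 + 8) + (2 - 6)*(-4*2) = 4 - 4*(-8) = 4 + 32 = 36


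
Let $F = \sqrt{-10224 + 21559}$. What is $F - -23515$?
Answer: $23515 + \sqrt{11335} \approx 23621.0$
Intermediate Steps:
$F = \sqrt{11335} \approx 106.47$
$F - -23515 = \sqrt{11335} - -23515 = \sqrt{11335} + 23515 = 23515 + \sqrt{11335}$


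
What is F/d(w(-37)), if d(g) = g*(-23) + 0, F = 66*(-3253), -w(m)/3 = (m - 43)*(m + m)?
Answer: -35783/68080 ≈ -0.52560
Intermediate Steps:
w(m) = -6*m*(-43 + m) (w(m) = -3*(m - 43)*(m + m) = -3*(-43 + m)*2*m = -6*m*(-43 + m))
F = -214698
d(g) = -23*g (d(g) = -23*g + 0 = -23*g)
F/d(w(-37)) = -214698*1/(5106*(43 - 1*(-37))) = -214698*1/(5106*(43 + 37)) = -214698/((-138*(-37)*80)) = -214698/((-23*(-17760))) = -214698/408480 = -214698*1/408480 = -35783/68080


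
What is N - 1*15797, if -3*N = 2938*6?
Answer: -21673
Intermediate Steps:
N = -5876 (N = -2938*6/3 = -⅓*17628 = -5876)
N - 1*15797 = -5876 - 1*15797 = -5876 - 15797 = -21673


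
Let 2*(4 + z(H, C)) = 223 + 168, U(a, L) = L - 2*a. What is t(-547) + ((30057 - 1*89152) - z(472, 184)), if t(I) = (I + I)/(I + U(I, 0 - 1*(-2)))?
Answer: -65098765/1098 ≈ -59289.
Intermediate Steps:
z(H, C) = 383/2 (z(H, C) = -4 + (223 + 168)/2 = -4 + (1/2)*391 = -4 + 391/2 = 383/2)
t(I) = 2*I/(2 - I) (t(I) = (I + I)/(I + ((0 - 1*(-2)) - 2*I)) = (2*I)/(I + ((0 + 2) - 2*I)) = (2*I)/(I + (2 - 2*I)) = (2*I)/(2 - I) = 2*I/(2 - I))
t(-547) + ((30057 - 1*89152) - z(472, 184)) = 2*(-547)/(2 - 1*(-547)) + ((30057 - 1*89152) - 1*383/2) = 2*(-547)/(2 + 547) + ((30057 - 89152) - 383/2) = 2*(-547)/549 + (-59095 - 383/2) = 2*(-547)*(1/549) - 118573/2 = -1094/549 - 118573/2 = -65098765/1098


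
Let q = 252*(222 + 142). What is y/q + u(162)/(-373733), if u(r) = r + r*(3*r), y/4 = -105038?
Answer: -20532682031/4285222578 ≈ -4.7915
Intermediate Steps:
y = -420152 (y = 4*(-105038) = -420152)
q = 91728 (q = 252*364 = 91728)
u(r) = r + 3*r**2
y/q + u(162)/(-373733) = -420152/91728 + (162*(1 + 3*162))/(-373733) = -420152*1/91728 + (162*(1 + 486))*(-1/373733) = -52519/11466 + (162*487)*(-1/373733) = -52519/11466 + 78894*(-1/373733) = -52519/11466 - 78894/373733 = -20532682031/4285222578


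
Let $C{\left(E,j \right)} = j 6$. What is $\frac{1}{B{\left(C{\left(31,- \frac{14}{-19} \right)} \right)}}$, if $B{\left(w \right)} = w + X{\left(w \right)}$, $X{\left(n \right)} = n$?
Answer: $\frac{19}{168} \approx 0.1131$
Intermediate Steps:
$C{\left(E,j \right)} = 6 j$
$B{\left(w \right)} = 2 w$ ($B{\left(w \right)} = w + w = 2 w$)
$\frac{1}{B{\left(C{\left(31,- \frac{14}{-19} \right)} \right)}} = \frac{1}{2 \cdot 6 \left(- \frac{14}{-19}\right)} = \frac{1}{2 \cdot 6 \left(\left(-14\right) \left(- \frac{1}{19}\right)\right)} = \frac{1}{2 \cdot 6 \cdot \frac{14}{19}} = \frac{1}{2 \cdot \frac{84}{19}} = \frac{1}{\frac{168}{19}} = \frac{19}{168}$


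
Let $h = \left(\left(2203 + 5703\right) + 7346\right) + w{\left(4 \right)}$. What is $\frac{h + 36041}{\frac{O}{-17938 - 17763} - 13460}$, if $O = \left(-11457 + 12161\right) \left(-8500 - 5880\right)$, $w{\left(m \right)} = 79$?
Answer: $- \frac{152835981}{39200995} \approx -3.8988$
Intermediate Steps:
$O = -10123520$ ($O = 704 \left(-14380\right) = -10123520$)
$h = 15331$ ($h = \left(\left(2203 + 5703\right) + 7346\right) + 79 = \left(7906 + 7346\right) + 79 = 15252 + 79 = 15331$)
$\frac{h + 36041}{\frac{O}{-17938 - 17763} - 13460} = \frac{15331 + 36041}{- \frac{10123520}{-17938 - 17763} - 13460} = \frac{51372}{- \frac{10123520}{-17938 - 17763} - 13460} = \frac{51372}{- \frac{10123520}{-35701} - 13460} = \frac{51372}{\left(-10123520\right) \left(- \frac{1}{35701}\right) - 13460} = \frac{51372}{\frac{10123520}{35701} - 13460} = \frac{51372}{- \frac{470411940}{35701}} = 51372 \left(- \frac{35701}{470411940}\right) = - \frac{152835981}{39200995}$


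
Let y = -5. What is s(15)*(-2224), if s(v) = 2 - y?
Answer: -15568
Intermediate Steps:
s(v) = 7 (s(v) = 2 - 1*(-5) = 2 + 5 = 7)
s(15)*(-2224) = 7*(-2224) = -15568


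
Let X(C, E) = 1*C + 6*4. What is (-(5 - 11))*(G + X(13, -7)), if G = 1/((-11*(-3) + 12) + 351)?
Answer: 14653/66 ≈ 222.02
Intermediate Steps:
X(C, E) = 24 + C (X(C, E) = C + 24 = 24 + C)
G = 1/396 (G = 1/((33 + 12) + 351) = 1/(45 + 351) = 1/396 ≈ 0.0025253)
(-(5 - 11))*(G + X(13, -7)) = (-(5 - 11))*(1/396 + (24 + 13)) = (-1*(-6))*(1/396 + 37) = 6*(14653/396) = 14653/66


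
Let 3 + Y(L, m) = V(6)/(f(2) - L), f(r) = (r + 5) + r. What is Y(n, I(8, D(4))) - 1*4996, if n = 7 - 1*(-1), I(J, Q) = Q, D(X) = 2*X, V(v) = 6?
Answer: -4993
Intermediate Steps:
f(r) = 5 + 2*r (f(r) = (5 + r) + r = 5 + 2*r)
n = 8 (n = 7 + 1 = 8)
Y(L, m) = -3 + 6/(9 - L) (Y(L, m) = -3 + 6/((5 + 2*2) - L) = -3 + 6/((5 + 4) - L) = -3 + 6/(9 - L))
Y(n, I(8, D(4))) - 1*4996 = 3*(7 - 1*8)/(-9 + 8) - 1*4996 = 3*(7 - 8)/(-1) - 4996 = 3*(-1)*(-1) - 4996 = 3 - 4996 = -4993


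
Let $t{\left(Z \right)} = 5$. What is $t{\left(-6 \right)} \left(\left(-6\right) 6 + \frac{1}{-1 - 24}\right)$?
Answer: $- \frac{901}{5} \approx -180.2$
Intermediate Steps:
$t{\left(-6 \right)} \left(\left(-6\right) 6 + \frac{1}{-1 - 24}\right) = 5 \left(\left(-6\right) 6 + \frac{1}{-1 - 24}\right) = 5 \left(-36 + \frac{1}{-25}\right) = 5 \left(-36 - \frac{1}{25}\right) = 5 \left(- \frac{901}{25}\right) = - \frac{901}{5}$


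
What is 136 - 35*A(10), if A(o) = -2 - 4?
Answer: 346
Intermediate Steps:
A(o) = -6
136 - 35*A(10) = 136 - 35*(-6) = 136 + 210 = 346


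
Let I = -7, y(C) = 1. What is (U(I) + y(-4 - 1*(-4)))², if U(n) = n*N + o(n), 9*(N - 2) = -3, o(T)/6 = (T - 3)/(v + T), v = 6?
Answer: 21904/9 ≈ 2433.8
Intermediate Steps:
o(T) = 6*(-3 + T)/(6 + T) (o(T) = 6*((T - 3)/(6 + T)) = 6*((-3 + T)/(6 + T)) = 6*(-3 + T)/(6 + T))
N = 5/3 (N = 2 + (⅑)*(-3) = 2 - ⅓ = 5/3 ≈ 1.6667)
U(n) = 5*n/3 + 6*(-3 + n)/(6 + n) (U(n) = n*(5/3) + 6*(-3 + n)/(6 + n) = 5*n/3 + 6*(-3 + n)/(6 + n))
(U(I) + y(-4 - 1*(-4)))² = ((-54 + 5*(-7)² + 48*(-7))/(3*(6 - 7)) + 1)² = ((⅓)*(-54 + 5*49 - 336)/(-1) + 1)² = ((⅓)*(-1)*(-54 + 245 - 336) + 1)² = ((⅓)*(-1)*(-145) + 1)² = (145/3 + 1)² = (148/3)² = 21904/9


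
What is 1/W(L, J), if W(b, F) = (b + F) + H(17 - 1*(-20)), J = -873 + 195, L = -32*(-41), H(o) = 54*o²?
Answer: 1/74560 ≈ 1.3412e-5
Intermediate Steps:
L = 1312
J = -678
W(b, F) = 73926 + F + b (W(b, F) = (b + F) + 54*(17 - 1*(-20))² = (F + b) + 54*(17 + 20)² = (F + b) + 54*37² = (F + b) + 54*1369 = (F + b) + 73926 = 73926 + F + b)
1/W(L, J) = 1/(73926 - 678 + 1312) = 1/74560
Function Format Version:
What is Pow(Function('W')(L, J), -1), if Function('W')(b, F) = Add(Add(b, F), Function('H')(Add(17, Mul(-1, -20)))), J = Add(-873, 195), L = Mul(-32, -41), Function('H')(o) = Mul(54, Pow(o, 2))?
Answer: Rational(1, 74560) ≈ 1.3412e-5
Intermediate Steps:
L = 1312
J = -678
Function('W')(b, F) = Add(73926, F, b) (Function('W')(b, F) = Add(Add(b, F), Mul(54, Pow(Add(17, Mul(-1, -20)), 2))) = Add(Add(F, b), Mul(54, Pow(Add(17, 20), 2))) = Add(Add(F, b), Mul(54, Pow(37, 2))) = Add(Add(F, b), Mul(54, 1369)) = Add(Add(F, b), 73926) = Add(73926, F, b))
Pow(Function('W')(L, J), -1) = Pow(Add(73926, -678, 1312), -1) = Pow(74560, -1) = Rational(1, 74560)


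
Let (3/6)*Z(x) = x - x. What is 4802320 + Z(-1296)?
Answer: 4802320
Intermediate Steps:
Z(x) = 0 (Z(x) = 2*(x - x) = 2*0 = 0)
4802320 + Z(-1296) = 4802320 + 0 = 4802320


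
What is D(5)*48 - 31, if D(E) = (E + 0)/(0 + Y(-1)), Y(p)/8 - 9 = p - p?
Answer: -83/3 ≈ -27.667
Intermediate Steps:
Y(p) = 72 (Y(p) = 72 + 8*(p - p) = 72 + 8*0 = 72 + 0 = 72)
D(E) = E/72 (D(E) = (E + 0)/(0 + 72) = E/72)
D(5)*48 - 31 = ((1/72)*5)*48 - 31 = (5/72)*48 - 31 = 10/3 - 31 = -83/3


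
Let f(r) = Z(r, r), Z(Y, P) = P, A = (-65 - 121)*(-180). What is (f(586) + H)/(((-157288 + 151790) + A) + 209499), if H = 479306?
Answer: 16548/8189 ≈ 2.0208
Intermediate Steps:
A = 33480 (A = -186*(-180) = 33480)
f(r) = r
(f(586) + H)/(((-157288 + 151790) + A) + 209499) = (586 + 479306)/(((-157288 + 151790) + 33480) + 209499) = 479892/((-5498 + 33480) + 209499) = 479892/(27982 + 209499) = 479892/237481 = 479892*(1/237481) = 16548/8189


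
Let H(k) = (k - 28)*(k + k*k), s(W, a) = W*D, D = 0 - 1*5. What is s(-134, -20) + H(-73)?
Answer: -530186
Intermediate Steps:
D = -5 (D = 0 - 5 = -5)
s(W, a) = -5*W (s(W, a) = W*(-5) = -5*W)
H(k) = (-28 + k)*(k + k²)
s(-134, -20) + H(-73) = -5*(-134) - 73*(-28 + (-73)² - 27*(-73)) = 670 - 73*(-28 + 5329 + 1971) = 670 - 73*7272 = 670 - 530856 = -530186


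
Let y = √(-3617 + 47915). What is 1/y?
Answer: √4922/14766 ≈ 0.0047513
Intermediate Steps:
y = 3*√4922 (y = √44298 = 3*√4922 ≈ 210.47)
1/y = 1/(3*√4922) = √4922/14766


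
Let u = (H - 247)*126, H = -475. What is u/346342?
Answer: -45486/173171 ≈ -0.26267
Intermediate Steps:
u = -90972 (u = (-475 - 247)*126 = -722*126 = -90972)
u/346342 = -90972/346342 = -90972*1/346342 = -45486/173171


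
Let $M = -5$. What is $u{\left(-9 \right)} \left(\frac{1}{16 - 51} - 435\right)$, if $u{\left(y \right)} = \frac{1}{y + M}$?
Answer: $\frac{7613}{245} \approx 31.073$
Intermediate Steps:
$u{\left(y \right)} = \frac{1}{-5 + y}$ ($u{\left(y \right)} = \frac{1}{y - 5} = \frac{1}{-5 + y}$)
$u{\left(-9 \right)} \left(\frac{1}{16 - 51} - 435\right) = \frac{\frac{1}{16 - 51} - 435}{-5 - 9} = \frac{\frac{1}{-35} - 435}{-14} = - \frac{- \frac{1}{35} - 435}{14} = \left(- \frac{1}{14}\right) \left(- \frac{15226}{35}\right) = \frac{7613}{245}$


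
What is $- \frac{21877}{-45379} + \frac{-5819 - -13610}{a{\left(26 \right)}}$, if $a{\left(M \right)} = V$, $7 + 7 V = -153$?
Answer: $- \frac{2471334203}{7260640} \approx -340.37$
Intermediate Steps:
$V = - \frac{160}{7}$ ($V = -1 + \frac{1}{7} \left(-153\right) = -1 - \frac{153}{7} = - \frac{160}{7} \approx -22.857$)
$a{\left(M \right)} = - \frac{160}{7}$
$- \frac{21877}{-45379} + \frac{-5819 - -13610}{a{\left(26 \right)}} = - \frac{21877}{-45379} + \frac{-5819 - -13610}{- \frac{160}{7}} = \left(-21877\right) \left(- \frac{1}{45379}\right) + \left(-5819 + 13610\right) \left(- \frac{7}{160}\right) = \frac{21877}{45379} + 7791 \left(- \frac{7}{160}\right) = \frac{21877}{45379} - \frac{54537}{160} = - \frac{2471334203}{7260640}$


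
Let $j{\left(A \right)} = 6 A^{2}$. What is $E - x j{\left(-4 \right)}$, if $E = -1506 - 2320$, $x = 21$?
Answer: $-5842$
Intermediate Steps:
$E = -3826$ ($E = -1506 - 2320 = -3826$)
$E - x j{\left(-4 \right)} = -3826 - 21 \cdot 6 \left(-4\right)^{2} = -3826 - 21 \cdot 6 \cdot 16 = -3826 - 21 \cdot 96 = -3826 - 2016 = -5842$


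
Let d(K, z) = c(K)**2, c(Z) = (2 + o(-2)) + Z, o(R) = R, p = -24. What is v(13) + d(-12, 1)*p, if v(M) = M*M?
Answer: -3287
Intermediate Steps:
v(M) = M**2
c(Z) = Z (c(Z) = (2 - 2) + Z = 0 + Z = Z)
d(K, z) = K**2
v(13) + d(-12, 1)*p = 13**2 + (-12)**2*(-24) = 169 + 144*(-24) = 169 - 3456 = -3287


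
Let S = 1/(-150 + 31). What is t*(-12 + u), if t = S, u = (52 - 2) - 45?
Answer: 1/17 ≈ 0.058824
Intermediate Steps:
S = -1/119 (S = 1/(-119) = -1/119 ≈ -0.0084034)
u = 5 (u = 50 - 45 = 5)
t = -1/119 ≈ -0.0084034
t*(-12 + u) = -(-12 + 5)/119 = -1/119*(-7) = 1/17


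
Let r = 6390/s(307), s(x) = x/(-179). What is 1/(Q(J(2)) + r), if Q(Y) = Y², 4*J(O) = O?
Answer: -1228/4574933 ≈ -0.00026842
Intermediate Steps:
J(O) = O/4
s(x) = -x/179 (s(x) = x*(-1/179) = -x/179)
r = -1143810/307 (r = 6390/((-1/179*307)) = 6390/(-307/179) = 6390*(-179/307) = -1143810/307 ≈ -3725.8)
1/(Q(J(2)) + r) = 1/(((¼)*2)² - 1143810/307) = 1/((½)² - 1143810/307) = 1/(¼ - 1143810/307) = 1/(-4574933/1228) = -1228/4574933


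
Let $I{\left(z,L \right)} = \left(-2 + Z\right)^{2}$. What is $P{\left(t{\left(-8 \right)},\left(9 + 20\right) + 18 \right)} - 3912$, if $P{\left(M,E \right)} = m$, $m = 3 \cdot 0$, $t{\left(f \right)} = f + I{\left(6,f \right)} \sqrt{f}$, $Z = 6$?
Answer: $-3912$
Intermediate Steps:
$I{\left(z,L \right)} = 16$ ($I{\left(z,L \right)} = \left(-2 + 6\right)^{2} = 4^{2} = 16$)
$t{\left(f \right)} = f + 16 \sqrt{f}$
$m = 0$
$P{\left(M,E \right)} = 0$
$P{\left(t{\left(-8 \right)},\left(9 + 20\right) + 18 \right)} - 3912 = 0 - 3912 = -3912$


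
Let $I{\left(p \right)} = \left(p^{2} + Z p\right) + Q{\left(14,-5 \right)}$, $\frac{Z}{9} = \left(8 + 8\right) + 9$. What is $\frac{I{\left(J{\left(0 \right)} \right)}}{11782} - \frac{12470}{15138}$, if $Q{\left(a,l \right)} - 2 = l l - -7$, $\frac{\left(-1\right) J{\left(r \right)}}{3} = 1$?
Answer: $- \frac{1349041}{1537551} \approx -0.8774$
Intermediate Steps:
$J{\left(r \right)} = -3$ ($J{\left(r \right)} = \left(-3\right) 1 = -3$)
$Q{\left(a,l \right)} = 9 + l^{2}$ ($Q{\left(a,l \right)} = 2 + \left(l l - -7\right) = 2 + \left(l^{2} + 7\right) = 2 + \left(7 + l^{2}\right) = 9 + l^{2}$)
$Z = 225$ ($Z = 9 \left(\left(8 + 8\right) + 9\right) = 9 \left(16 + 9\right) = 9 \cdot 25 = 225$)
$I{\left(p \right)} = 34 + p^{2} + 225 p$ ($I{\left(p \right)} = \left(p^{2} + 225 p\right) + \left(9 + \left(-5\right)^{2}\right) = \left(p^{2} + 225 p\right) + \left(9 + 25\right) = \left(p^{2} + 225 p\right) + 34 = 34 + p^{2} + 225 p$)
$\frac{I{\left(J{\left(0 \right)} \right)}}{11782} - \frac{12470}{15138} = \frac{34 + \left(-3\right)^{2} + 225 \left(-3\right)}{11782} - \frac{12470}{15138} = \left(34 + 9 - 675\right) \frac{1}{11782} - \frac{215}{261} = \left(-632\right) \frac{1}{11782} - \frac{215}{261} = - \frac{316}{5891} - \frac{215}{261} = - \frac{1349041}{1537551}$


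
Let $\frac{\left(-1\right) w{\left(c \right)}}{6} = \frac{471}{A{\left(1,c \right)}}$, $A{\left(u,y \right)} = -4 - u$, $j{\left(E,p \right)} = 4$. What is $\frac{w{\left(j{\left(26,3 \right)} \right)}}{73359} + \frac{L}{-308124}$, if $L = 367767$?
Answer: $- \frac{183846829}{155032020} \approx -1.1859$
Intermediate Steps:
$w{\left(c \right)} = \frac{2826}{5}$ ($w{\left(c \right)} = - 6 \frac{471}{-4 - 1} = - 6 \frac{471}{-5} = - 6 \cdot 471 \left(- \frac{1}{5}\right) = \left(-6\right) \left(- \frac{471}{5}\right) = \frac{2826}{5}$)
$\frac{w{\left(j{\left(26,3 \right)} \right)}}{73359} + \frac{L}{-308124} = \frac{2826}{5 \cdot 73359} + \frac{367767}{-308124} = \frac{2826}{5} \cdot \frac{1}{73359} + 367767 \left(- \frac{1}{308124}\right) = \frac{314}{40755} - \frac{13621}{11412} = - \frac{183846829}{155032020}$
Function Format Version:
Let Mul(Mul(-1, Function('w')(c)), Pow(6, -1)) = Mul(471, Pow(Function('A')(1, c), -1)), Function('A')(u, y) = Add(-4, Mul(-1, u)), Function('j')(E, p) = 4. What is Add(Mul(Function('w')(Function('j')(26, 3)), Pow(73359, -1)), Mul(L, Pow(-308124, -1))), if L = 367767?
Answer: Rational(-183846829, 155032020) ≈ -1.1859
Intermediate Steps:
Function('w')(c) = Rational(2826, 5) (Function('w')(c) = Mul(-6, Mul(471, Pow(Add(-4, Mul(-1, 1)), -1))) = Mul(-6, Mul(471, Pow(Add(-4, -1), -1))) = Mul(-6, Mul(471, Pow(-5, -1))) = Mul(-6, Mul(471, Rational(-1, 5))) = Mul(-6, Rational(-471, 5)) = Rational(2826, 5))
Add(Mul(Function('w')(Function('j')(26, 3)), Pow(73359, -1)), Mul(L, Pow(-308124, -1))) = Add(Mul(Rational(2826, 5), Pow(73359, -1)), Mul(367767, Pow(-308124, -1))) = Add(Mul(Rational(2826, 5), Rational(1, 73359)), Mul(367767, Rational(-1, 308124))) = Add(Rational(314, 40755), Rational(-13621, 11412)) = Rational(-183846829, 155032020)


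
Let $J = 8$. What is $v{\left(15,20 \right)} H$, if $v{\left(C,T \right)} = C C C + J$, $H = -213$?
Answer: $-720579$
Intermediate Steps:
$v{\left(C,T \right)} = 8 + C^{3}$ ($v{\left(C,T \right)} = C C C + 8 = C^{2} C + 8 = C^{3} + 8 = 8 + C^{3}$)
$v{\left(15,20 \right)} H = \left(8 + 15^{3}\right) \left(-213\right) = \left(8 + 3375\right) \left(-213\right) = 3383 \left(-213\right) = -720579$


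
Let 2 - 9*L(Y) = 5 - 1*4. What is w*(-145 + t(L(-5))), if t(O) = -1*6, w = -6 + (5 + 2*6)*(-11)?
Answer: 29143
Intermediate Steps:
L(Y) = 1/9 (L(Y) = 2/9 - (5 - 1*4)/9 = 2/9 - (5 - 4)/9 = 2/9 - 1/9*1 = 2/9 - 1/9 = 1/9)
w = -193 (w = -6 + (5 + 12)*(-11) = -6 + 17*(-11) = -6 - 187 = -193)
t(O) = -6
w*(-145 + t(L(-5))) = -193*(-145 - 6) = -193*(-151) = 29143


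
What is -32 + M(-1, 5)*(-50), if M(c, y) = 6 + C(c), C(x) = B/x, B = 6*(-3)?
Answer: -1232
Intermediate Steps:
B = -18
C(x) = -18/x
M(c, y) = 6 - 18/c
-32 + M(-1, 5)*(-50) = -32 + (6 - 18/(-1))*(-50) = -32 + (6 - 18*(-1))*(-50) = -32 + (6 + 18)*(-50) = -32 + 24*(-50) = -32 - 1200 = -1232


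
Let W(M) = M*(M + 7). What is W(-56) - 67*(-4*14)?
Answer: 6496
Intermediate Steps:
W(M) = M*(7 + M)
W(-56) - 67*(-4*14) = -56*(7 - 56) - 67*(-4*14) = -56*(-49) - 67*(-56) = 2744 - 1*(-3752) = 2744 + 3752 = 6496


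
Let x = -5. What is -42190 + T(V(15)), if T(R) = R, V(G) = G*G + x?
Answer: -41970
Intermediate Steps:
V(G) = -5 + G**2 (V(G) = G*G - 5 = G**2 - 5 = -5 + G**2)
-42190 + T(V(15)) = -42190 + (-5 + 15**2) = -42190 + (-5 + 225) = -42190 + 220 = -41970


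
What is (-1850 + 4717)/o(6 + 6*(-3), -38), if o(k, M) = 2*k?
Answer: -2867/24 ≈ -119.46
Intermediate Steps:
(-1850 + 4717)/o(6 + 6*(-3), -38) = (-1850 + 4717)/((2*(6 + 6*(-3)))) = 2867/((2*(6 - 18))) = 2867/((2*(-12))) = 2867/(-24) = 2867*(-1/24) = -2867/24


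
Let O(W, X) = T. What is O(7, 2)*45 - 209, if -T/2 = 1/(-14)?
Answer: -1418/7 ≈ -202.57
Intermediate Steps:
T = ⅐ (T = -2/(-14) = -2*(-1/14) = ⅐ ≈ 0.14286)
O(W, X) = ⅐
O(7, 2)*45 - 209 = (⅐)*45 - 209 = 45/7 - 209 = -1418/7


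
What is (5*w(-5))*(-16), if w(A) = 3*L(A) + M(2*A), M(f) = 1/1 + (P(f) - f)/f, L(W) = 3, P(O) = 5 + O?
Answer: -760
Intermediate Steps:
M(f) = 1 + 5/f (M(f) = 1/1 + ((5 + f) - f)/f = 1*1 + 5/f = 1 + 5/f)
w(A) = 9 + (5 + 2*A)/(2*A) (w(A) = 3*3 + (5 + 2*A)/((2*A)) = 9 + (1/(2*A))*(5 + 2*A) = 9 + (5 + 2*A)/(2*A))
(5*w(-5))*(-16) = (5*(10 + (5/2)/(-5)))*(-16) = (5*(10 + (5/2)*(-1/5)))*(-16) = (5*(10 - 1/2))*(-16) = (5*(19/2))*(-16) = (95/2)*(-16) = -760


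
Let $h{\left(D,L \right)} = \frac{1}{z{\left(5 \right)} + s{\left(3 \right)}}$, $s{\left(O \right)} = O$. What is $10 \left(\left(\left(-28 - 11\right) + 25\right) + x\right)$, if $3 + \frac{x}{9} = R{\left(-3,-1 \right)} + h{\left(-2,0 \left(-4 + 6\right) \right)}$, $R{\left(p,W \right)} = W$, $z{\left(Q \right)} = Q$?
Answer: $- \frac{1955}{4} \approx -488.75$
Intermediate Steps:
$h{\left(D,L \right)} = \frac{1}{8}$ ($h{\left(D,L \right)} = \frac{1}{5 + 3} = \frac{1}{8}$)
$x = - \frac{279}{8}$ ($x = -27 + 9 \left(-1 + \frac{1}{8}\right) = -27 + 9 \left(- \frac{7}{8}\right) = -27 - \frac{63}{8} = - \frac{279}{8} \approx -34.875$)
$10 \left(\left(\left(-28 - 11\right) + 25\right) + x\right) = 10 \left(\left(\left(-28 - 11\right) + 25\right) - \frac{279}{8}\right) = 10 \left(\left(-39 + 25\right) - \frac{279}{8}\right) = 10 \left(-14 - \frac{279}{8}\right) = 10 \left(- \frac{391}{8}\right) = - \frac{1955}{4}$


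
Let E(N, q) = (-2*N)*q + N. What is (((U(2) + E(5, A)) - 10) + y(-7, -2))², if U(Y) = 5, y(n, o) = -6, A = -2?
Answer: 196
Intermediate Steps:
E(N, q) = N - 2*N*q (E(N, q) = -2*N*q + N = N - 2*N*q)
(((U(2) + E(5, A)) - 10) + y(-7, -2))² = (((5 + 5*(1 - 2*(-2))) - 10) - 6)² = (((5 + 5*(1 + 4)) - 10) - 6)² = (((5 + 5*5) - 10) - 6)² = (((5 + 25) - 10) - 6)² = ((30 - 10) - 6)² = (20 - 6)² = 14² = 196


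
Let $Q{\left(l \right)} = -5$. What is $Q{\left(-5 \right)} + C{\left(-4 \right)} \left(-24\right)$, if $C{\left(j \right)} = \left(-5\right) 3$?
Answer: $355$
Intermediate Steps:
$C{\left(j \right)} = -15$
$Q{\left(-5 \right)} + C{\left(-4 \right)} \left(-24\right) = -5 - -360 = -5 + 360 = 355$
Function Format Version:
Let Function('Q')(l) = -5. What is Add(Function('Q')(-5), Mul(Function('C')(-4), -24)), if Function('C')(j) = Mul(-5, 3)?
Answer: 355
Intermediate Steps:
Function('C')(j) = -15
Add(Function('Q')(-5), Mul(Function('C')(-4), -24)) = Add(-5, Mul(-15, -24)) = Add(-5, 360) = 355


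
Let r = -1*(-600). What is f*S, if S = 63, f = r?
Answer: 37800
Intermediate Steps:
r = 600
f = 600
f*S = 600*63 = 37800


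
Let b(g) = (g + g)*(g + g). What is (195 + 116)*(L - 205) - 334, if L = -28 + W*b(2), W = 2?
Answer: -62845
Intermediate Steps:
b(g) = 4*g**2 (b(g) = (2*g)*(2*g) = 4*g**2)
L = 4 (L = -28 + 2*(4*2**2) = -28 + 2*(4*4) = -28 + 2*16 = -28 + 32 = 4)
(195 + 116)*(L - 205) - 334 = (195 + 116)*(4 - 205) - 334 = 311*(-201) - 334 = -62511 - 334 = -62845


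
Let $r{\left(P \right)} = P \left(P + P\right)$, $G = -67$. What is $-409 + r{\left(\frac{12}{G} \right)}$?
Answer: $- \frac{1835713}{4489} \approx -408.94$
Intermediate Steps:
$r{\left(P \right)} = 2 P^{2}$ ($r{\left(P \right)} = P 2 P = 2 P^{2}$)
$-409 + r{\left(\frac{12}{G} \right)} = -409 + 2 \left(\frac{12}{-67}\right)^{2} = -409 + 2 \left(12 \left(- \frac{1}{67}\right)\right)^{2} = -409 + 2 \left(- \frac{12}{67}\right)^{2} = -409 + 2 \cdot \frac{144}{4489} = -409 + \frac{288}{4489} = - \frac{1835713}{4489}$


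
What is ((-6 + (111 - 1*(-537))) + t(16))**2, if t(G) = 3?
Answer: 416025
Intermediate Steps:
((-6 + (111 - 1*(-537))) + t(16))**2 = ((-6 + (111 - 1*(-537))) + 3)**2 = ((-6 + (111 + 537)) + 3)**2 = ((-6 + 648) + 3)**2 = (642 + 3)**2 = 645**2 = 416025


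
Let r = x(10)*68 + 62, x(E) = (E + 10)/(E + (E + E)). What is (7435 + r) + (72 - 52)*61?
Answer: 26287/3 ≈ 8762.3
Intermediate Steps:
x(E) = (10 + E)/(3*E) (x(E) = (10 + E)/(E + 2*E) = (10 + E)/((3*E)) = (10 + E)*(1/(3*E)) = (10 + E)/(3*E))
r = 322/3 (r = ((⅓)*(10 + 10)/10)*68 + 62 = ((⅓)*(⅒)*20)*68 + 62 = (⅔)*68 + 62 = 136/3 + 62 = 322/3 ≈ 107.33)
(7435 + r) + (72 - 52)*61 = (7435 + 322/3) + (72 - 52)*61 = 22627/3 + 20*61 = 22627/3 + 1220 = 26287/3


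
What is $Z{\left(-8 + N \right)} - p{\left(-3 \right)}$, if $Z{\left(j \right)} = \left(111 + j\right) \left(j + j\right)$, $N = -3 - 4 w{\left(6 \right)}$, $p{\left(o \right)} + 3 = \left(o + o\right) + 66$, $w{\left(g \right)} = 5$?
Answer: $-5017$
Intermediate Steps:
$p{\left(o \right)} = 63 + 2 o$ ($p{\left(o \right)} = -3 + \left(\left(o + o\right) + 66\right) = -3 + \left(2 o + 66\right) = -3 + \left(66 + 2 o\right) = 63 + 2 o$)
$N = -23$ ($N = -3 - 20 = -23$)
$Z{\left(j \right)} = 2 j \left(111 + j\right)$ ($Z{\left(j \right)} = \left(111 + j\right) 2 j = 2 j \left(111 + j\right)$)
$Z{\left(-8 + N \right)} - p{\left(-3 \right)} = 2 \left(-8 - 23\right) \left(111 - 31\right) - \left(63 + 2 \left(-3\right)\right) = 2 \left(-31\right) \left(111 - 31\right) - \left(63 - 6\right) = 2 \left(-31\right) 80 - 57 = -4960 - 57 = -5017$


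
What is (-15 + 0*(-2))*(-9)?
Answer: 135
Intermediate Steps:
(-15 + 0*(-2))*(-9) = (-15 + 0)*(-9) = -15*(-9) = 135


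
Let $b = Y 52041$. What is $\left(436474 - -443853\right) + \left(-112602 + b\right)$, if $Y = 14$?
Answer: $1496299$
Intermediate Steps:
$b = 728574$ ($b = 14 \cdot 52041 = 728574$)
$\left(436474 - -443853\right) + \left(-112602 + b\right) = \left(436474 - -443853\right) + \left(-112602 + 728574\right) = \left(436474 + 443853\right) + 615972 = 880327 + 615972 = 1496299$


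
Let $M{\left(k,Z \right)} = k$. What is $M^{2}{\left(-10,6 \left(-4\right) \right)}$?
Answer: $100$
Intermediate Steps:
$M^{2}{\left(-10,6 \left(-4\right) \right)} = \left(-10\right)^{2} = 100$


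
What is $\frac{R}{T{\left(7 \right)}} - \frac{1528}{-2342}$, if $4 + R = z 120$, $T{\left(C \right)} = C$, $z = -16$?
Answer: $- \frac{2247656}{8197} \approx -274.2$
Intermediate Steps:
$R = -1924$ ($R = -4 - 1920 = -1924$)
$\frac{R}{T{\left(7 \right)}} - \frac{1528}{-2342} = - \frac{1924}{7} - \frac{1528}{-2342} = \left(-1924\right) \frac{1}{7} - - \frac{764}{1171} = - \frac{1924}{7} + \frac{764}{1171} = - \frac{2247656}{8197}$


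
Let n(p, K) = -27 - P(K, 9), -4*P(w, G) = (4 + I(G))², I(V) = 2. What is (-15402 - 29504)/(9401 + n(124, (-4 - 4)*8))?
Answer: -44906/9383 ≈ -4.7859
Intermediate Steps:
P(w, G) = -9 (P(w, G) = -(4 + 2)²/4 = -¼*6² = -¼*36 = -9)
n(p, K) = -18 (n(p, K) = -27 - 1*(-9) = -27 + 9 = -18)
(-15402 - 29504)/(9401 + n(124, (-4 - 4)*8)) = (-15402 - 29504)/(9401 - 18) = -44906/9383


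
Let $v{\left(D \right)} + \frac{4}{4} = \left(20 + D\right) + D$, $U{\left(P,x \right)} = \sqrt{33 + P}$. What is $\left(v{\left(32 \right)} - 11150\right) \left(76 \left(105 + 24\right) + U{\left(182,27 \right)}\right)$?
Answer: $-108500868 - 11067 \sqrt{215} \approx -1.0866 \cdot 10^{8}$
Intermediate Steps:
$v{\left(D \right)} = 19 + 2 D$ ($v{\left(D \right)} = -1 + \left(\left(20 + D\right) + D\right) = -1 + \left(20 + 2 D\right) = 19 + 2 D$)
$\left(v{\left(32 \right)} - 11150\right) \left(76 \left(105 + 24\right) + U{\left(182,27 \right)}\right) = \left(\left(19 + 2 \cdot 32\right) - 11150\right) \left(76 \left(105 + 24\right) + \sqrt{33 + 182}\right) = \left(\left(19 + 64\right) - 11150\right) \left(76 \cdot 129 + \sqrt{215}\right) = \left(83 - 11150\right) \left(9804 + \sqrt{215}\right) = - 11067 \left(9804 + \sqrt{215}\right) = -108500868 - 11067 \sqrt{215}$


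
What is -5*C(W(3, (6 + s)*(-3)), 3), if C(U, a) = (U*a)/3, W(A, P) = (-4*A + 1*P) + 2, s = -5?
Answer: 65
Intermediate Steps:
W(A, P) = 2 + P - 4*A (W(A, P) = (-4*A + P) + 2 = (P - 4*A) + 2 = 2 + P - 4*A)
C(U, a) = U*a/3 (C(U, a) = (U*a)*(1/3) = U*a/3)
-5*C(W(3, (6 + s)*(-3)), 3) = -5*(2 + (6 - 5)*(-3) - 4*3)*3/3 = -5*(2 + 1*(-3) - 12)*3/3 = -5*(2 - 3 - 12)*3/3 = -5*(-13)*3/3 = -5*(-13) = 65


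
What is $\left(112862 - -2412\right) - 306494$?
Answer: $-191220$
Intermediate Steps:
$\left(112862 - -2412\right) - 306494 = \left(112862 + 2412\right) - 306494 = 115274 - 306494 = -191220$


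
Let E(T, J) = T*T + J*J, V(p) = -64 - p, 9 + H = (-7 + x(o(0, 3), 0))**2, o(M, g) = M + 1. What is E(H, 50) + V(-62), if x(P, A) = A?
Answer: 4098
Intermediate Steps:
o(M, g) = 1 + M
H = 40 (H = -9 + (-7 + 0)**2 = -9 + (-7)**2 = -9 + 49 = 40)
E(T, J) = J**2 + T**2 (E(T, J) = T**2 + J**2 = J**2 + T**2)
E(H, 50) + V(-62) = (50**2 + 40**2) + (-64 - 1*(-62)) = (2500 + 1600) + (-64 + 62) = 4100 - 2 = 4098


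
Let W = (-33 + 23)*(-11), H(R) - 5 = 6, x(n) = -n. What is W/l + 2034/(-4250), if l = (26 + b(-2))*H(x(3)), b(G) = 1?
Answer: -6209/57375 ≈ -0.10822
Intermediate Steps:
H(R) = 11 (H(R) = 5 + 6 = 11)
W = 110 (W = -10*(-11) = 110)
l = 297 (l = (26 + 1)*11 = 27*11 = 297)
W/l + 2034/(-4250) = 110/297 + 2034/(-4250) = 110*(1/297) + 2034*(-1/4250) = 10/27 - 1017/2125 = -6209/57375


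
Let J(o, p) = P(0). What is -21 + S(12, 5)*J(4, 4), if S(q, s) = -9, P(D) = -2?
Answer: -3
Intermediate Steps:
J(o, p) = -2
-21 + S(12, 5)*J(4, 4) = -21 - 9*(-2) = -21 + 18 = -3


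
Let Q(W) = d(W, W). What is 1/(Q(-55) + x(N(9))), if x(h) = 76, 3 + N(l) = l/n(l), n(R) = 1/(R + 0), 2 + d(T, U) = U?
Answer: 1/19 ≈ 0.052632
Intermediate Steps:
d(T, U) = -2 + U
n(R) = 1/R
Q(W) = -2 + W
N(l) = -3 + l**2 (N(l) = -3 + l/(1/l) = -3 + l*l = -3 + l**2)
1/(Q(-55) + x(N(9))) = 1/((-2 - 55) + 76) = 1/(-57 + 76) = 1/19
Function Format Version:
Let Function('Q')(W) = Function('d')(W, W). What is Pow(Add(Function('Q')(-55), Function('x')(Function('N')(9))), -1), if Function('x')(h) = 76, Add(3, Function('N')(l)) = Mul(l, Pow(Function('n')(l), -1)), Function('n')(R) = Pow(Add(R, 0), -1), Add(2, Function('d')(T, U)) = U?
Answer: Rational(1, 19) ≈ 0.052632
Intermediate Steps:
Function('d')(T, U) = Add(-2, U)
Function('n')(R) = Pow(R, -1)
Function('Q')(W) = Add(-2, W)
Function('N')(l) = Add(-3, Pow(l, 2)) (Function('N')(l) = Add(-3, Mul(l, Pow(Pow(l, -1), -1))) = Add(-3, Mul(l, l)) = Add(-3, Pow(l, 2)))
Pow(Add(Function('Q')(-55), Function('x')(Function('N')(9))), -1) = Pow(Add(Add(-2, -55), 76), -1) = Pow(Add(-57, 76), -1) = Pow(19, -1) = Rational(1, 19)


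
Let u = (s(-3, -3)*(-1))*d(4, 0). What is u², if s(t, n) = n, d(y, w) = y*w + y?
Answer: 144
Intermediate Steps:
d(y, w) = y + w*y (d(y, w) = w*y + y = y + w*y)
u = 12 (u = (-3*(-1))*(4*(1 + 0)) = 3*(4*1) = 3*4 = 12)
u² = 12² = 144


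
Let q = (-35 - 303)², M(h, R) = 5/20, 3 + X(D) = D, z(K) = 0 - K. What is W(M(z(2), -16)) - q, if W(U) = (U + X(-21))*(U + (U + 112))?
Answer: -935327/8 ≈ -1.1692e+5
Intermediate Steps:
z(K) = -K
X(D) = -3 + D
M(h, R) = ¼ (M(h, R) = 5*(1/20) = ¼)
W(U) = (-24 + U)*(112 + 2*U) (W(U) = (U + (-3 - 21))*(U + (U + 112)) = (U - 24)*(U + (112 + U)) = (-24 + U)*(112 + 2*U))
q = 114244 (q = (-338)² = 114244)
W(M(z(2), -16)) - q = (-2688 + 2*(¼)² + 64*(¼)) - 1*114244 = (-2688 + 2*(1/16) + 16) - 114244 = (-2688 + ⅛ + 16) - 114244 = -21375/8 - 114244 = -935327/8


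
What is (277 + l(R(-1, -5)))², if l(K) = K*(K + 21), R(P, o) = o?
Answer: 38809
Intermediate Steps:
l(K) = K*(21 + K)
(277 + l(R(-1, -5)))² = (277 - 5*(21 - 5))² = (277 - 5*16)² = (277 - 80)² = 197² = 38809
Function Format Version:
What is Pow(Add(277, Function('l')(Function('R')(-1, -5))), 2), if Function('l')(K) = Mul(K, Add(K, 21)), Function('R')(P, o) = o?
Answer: 38809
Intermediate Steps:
Function('l')(K) = Mul(K, Add(21, K))
Pow(Add(277, Function('l')(Function('R')(-1, -5))), 2) = Pow(Add(277, Mul(-5, Add(21, -5))), 2) = Pow(Add(277, Mul(-5, 16)), 2) = Pow(Add(277, -80), 2) = Pow(197, 2) = 38809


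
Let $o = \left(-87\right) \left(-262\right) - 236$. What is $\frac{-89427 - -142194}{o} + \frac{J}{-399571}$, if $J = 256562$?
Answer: $\frac{15296637361}{9013522618} \approx 1.6971$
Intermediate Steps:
$o = 22558$ ($o = 22794 - 236 = 22558$)
$\frac{-89427 - -142194}{o} + \frac{J}{-399571} = \frac{-89427 - -142194}{22558} + \frac{256562}{-399571} = \left(-89427 + 142194\right) \frac{1}{22558} + 256562 \left(- \frac{1}{399571}\right) = 52767 \cdot \frac{1}{22558} - \frac{256562}{399571} = \frac{52767}{22558} - \frac{256562}{399571} = \frac{15296637361}{9013522618}$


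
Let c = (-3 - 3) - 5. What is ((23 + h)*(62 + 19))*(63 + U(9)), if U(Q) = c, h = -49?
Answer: -109512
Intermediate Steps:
c = -11 (c = -6 - 5 = -11)
U(Q) = -11
((23 + h)*(62 + 19))*(63 + U(9)) = ((23 - 49)*(62 + 19))*(63 - 11) = -26*81*52 = -2106*52 = -109512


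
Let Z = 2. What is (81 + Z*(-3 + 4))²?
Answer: 6889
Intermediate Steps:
(81 + Z*(-3 + 4))² = (81 + 2*(-3 + 4))² = (81 + 2*1)² = (81 + 2)² = 83² = 6889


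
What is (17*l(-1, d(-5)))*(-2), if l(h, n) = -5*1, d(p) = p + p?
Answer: 170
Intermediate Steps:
d(p) = 2*p
l(h, n) = -5
(17*l(-1, d(-5)))*(-2) = (17*(-5))*(-2) = -85*(-2) = 170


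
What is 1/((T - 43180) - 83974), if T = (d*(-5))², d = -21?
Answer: -1/116129 ≈ -8.6111e-6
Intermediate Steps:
T = 11025 (T = (-21*(-5))² = 105² = 11025)
1/((T - 43180) - 83974) = 1/((11025 - 43180) - 83974) = 1/(-32155 - 83974) = 1/(-116129) = -1/116129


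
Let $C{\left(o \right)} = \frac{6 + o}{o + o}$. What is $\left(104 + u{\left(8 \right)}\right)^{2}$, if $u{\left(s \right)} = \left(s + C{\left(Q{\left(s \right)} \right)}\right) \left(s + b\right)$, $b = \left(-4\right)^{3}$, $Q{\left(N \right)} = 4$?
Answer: $171396$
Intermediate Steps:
$C{\left(o \right)} = \frac{6 + o}{2 o}$
$b = -64$
$u{\left(s \right)} = \left(-64 + s\right) \left(\frac{5}{4} + s\right)$ ($u{\left(s \right)} = \left(s + \frac{6 + 4}{2 \cdot 4}\right) \left(s - 64\right) = \left(s + \frac{1}{2} \cdot \frac{1}{4} \cdot 10\right) \left(-64 + s\right) = \left(s + \frac{5}{4}\right) \left(-64 + s\right) = \left(\frac{5}{4} + s\right) \left(-64 + s\right) = \left(-64 + s\right) \left(\frac{5}{4} + s\right)$)
$\left(104 + u{\left(8 \right)}\right)^{2} = \left(104 - \left(582 - 64\right)\right)^{2} = \left(104 - 518\right)^{2} = \left(-414\right)^{2} = 171396$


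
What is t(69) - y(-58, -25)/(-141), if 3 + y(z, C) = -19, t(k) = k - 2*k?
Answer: -9751/141 ≈ -69.156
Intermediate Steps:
t(k) = -k
y(z, C) = -22 (y(z, C) = -3 - 19 = -22)
t(69) - y(-58, -25)/(-141) = -1*69 - (-22)/(-141) = -69 - (-22)*(-1)/141 = -69 - 1*22/141 = -69 - 22/141 = -9751/141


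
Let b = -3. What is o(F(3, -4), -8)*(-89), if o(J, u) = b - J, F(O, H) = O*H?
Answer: -801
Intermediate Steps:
F(O, H) = H*O
o(J, u) = -3 - J
o(F(3, -4), -8)*(-89) = (-3 - (-4)*3)*(-89) = (-3 - 1*(-12))*(-89) = (-3 + 12)*(-89) = 9*(-89) = -801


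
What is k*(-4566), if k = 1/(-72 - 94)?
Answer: 2283/83 ≈ 27.506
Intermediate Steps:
k = -1/166 (k = 1/(-166) = -1/166 ≈ -0.0060241)
k*(-4566) = -1/166*(-4566) = 2283/83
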